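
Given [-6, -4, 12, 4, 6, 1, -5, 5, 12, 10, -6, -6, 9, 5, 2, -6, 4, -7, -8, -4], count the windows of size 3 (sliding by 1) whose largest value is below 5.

-6 -4 12 → max 12
-4 12 4 → max 12
12 4 6 → max 12
4 6 1 → max 6
6 1 -5 → max 6
1 -5 5 → max 5
-5 5 12 → max 12
5 12 10 → max 12
12 10 -6 → max 12
10 -6 -6 → max 10
-6 -6 9 → max 9
-6 9 5 → max 9
9 5 2 → max 9
5 2 -6 → max 5
2 -6 4 → max 4  < 5 ✓
-6 4 -7 → max 4  < 5 ✓
4 -7 -8 → max 4  < 5 ✓
-7 -8 -4 → max -4  < 5 ✓
4 windows satisfy the condition.

4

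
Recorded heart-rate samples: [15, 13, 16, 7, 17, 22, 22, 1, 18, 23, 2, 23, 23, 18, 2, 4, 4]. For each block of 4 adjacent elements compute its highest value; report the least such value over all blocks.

16

Each size-4 window and its max:
(15, 13, 16, 7) → max 16
(13, 16, 7, 17) → max 17
(16, 7, 17, 22) → max 22
(7, 17, 22, 22) → max 22
(17, 22, 22, 1) → max 22
(22, 22, 1, 18) → max 22
(22, 1, 18, 23) → max 23
(1, 18, 23, 2) → max 23
(18, 23, 2, 23) → max 23
(23, 2, 23, 23) → max 23
(2, 23, 23, 18) → max 23
(23, 23, 18, 2) → max 23
(23, 18, 2, 4) → max 23
(18, 2, 4, 4) → max 18
Least of these is 16.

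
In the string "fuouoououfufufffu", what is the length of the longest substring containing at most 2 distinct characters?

add f: window [f] (1 distinct), len 1
add u: window [f, u] (2 distinct), len 2
add o: window [u, o] (2 distinct), len 2
add u: window [u, o, u] (2 distinct), len 3
add o: window [u, o, u, o] (2 distinct), len 4
add o: window [u, o, u, o, o] (2 distinct), len 5
add u: window [u, o, u, o, o, u] (2 distinct), len 6
add o: window [u, o, u, o, o, u, o] (2 distinct), len 7
add u: window [u, o, u, o, o, u, o, u] (2 distinct), len 8
add f: window [u, f] (2 distinct), len 2
add u: window [u, f, u] (2 distinct), len 3
add f: window [u, f, u, f] (2 distinct), len 4
add u: window [u, f, u, f, u] (2 distinct), len 5
add f: window [u, f, u, f, u, f] (2 distinct), len 6
add f: window [u, f, u, f, u, f, f] (2 distinct), len 7
add f: window [u, f, u, f, u, f, f, f] (2 distinct), len 8
add u: window [u, f, u, f, u, f, f, f, u] (2 distinct), len 9
Longest length with ≤2 distinct: 9.

9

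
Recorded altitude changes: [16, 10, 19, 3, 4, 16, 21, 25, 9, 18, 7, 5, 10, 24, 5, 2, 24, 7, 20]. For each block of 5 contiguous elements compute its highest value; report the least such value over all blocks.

(16, 10, 19, 3, 4) → max 19
(10, 19, 3, 4, 16) → max 19
(19, 3, 4, 16, 21) → max 21
(3, 4, 16, 21, 25) → max 25
(4, 16, 21, 25, 9) → max 25
(16, 21, 25, 9, 18) → max 25
(21, 25, 9, 18, 7) → max 25
(25, 9, 18, 7, 5) → max 25
(9, 18, 7, 5, 10) → max 18
(18, 7, 5, 10, 24) → max 24
(7, 5, 10, 24, 5) → max 24
(5, 10, 24, 5, 2) → max 24
(10, 24, 5, 2, 24) → max 24
(24, 5, 2, 24, 7) → max 24
(5, 2, 24, 7, 20) → max 24
Least of these is 18.

18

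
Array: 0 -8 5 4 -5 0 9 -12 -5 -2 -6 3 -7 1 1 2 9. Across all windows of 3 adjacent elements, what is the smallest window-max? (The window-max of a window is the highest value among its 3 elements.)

-2

(0, -8, 5) → max 5
(-8, 5, 4) → max 5
(5, 4, -5) → max 5
(4, -5, 0) → max 4
(-5, 0, 9) → max 9
(0, 9, -12) → max 9
(9, -12, -5) → max 9
(-12, -5, -2) → max -2
(-5, -2, -6) → max -2
(-2, -6, 3) → max 3
(-6, 3, -7) → max 3
(3, -7, 1) → max 3
(-7, 1, 1) → max 1
(1, 1, 2) → max 2
(1, 2, 9) → max 9
Smallest of these is -2.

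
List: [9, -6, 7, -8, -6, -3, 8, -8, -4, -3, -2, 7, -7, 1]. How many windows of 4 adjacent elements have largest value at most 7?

9 -6 7 -8 → max 9
-6 7 -8 -6 → max 7  ≤ 7 ✓
7 -8 -6 -3 → max 7  ≤ 7 ✓
-8 -6 -3 8 → max 8
-6 -3 8 -8 → max 8
-3 8 -8 -4 → max 8
8 -8 -4 -3 → max 8
-8 -4 -3 -2 → max -2  ≤ 7 ✓
-4 -3 -2 7 → max 7  ≤ 7 ✓
-3 -2 7 -7 → max 7  ≤ 7 ✓
-2 7 -7 1 → max 7  ≤ 7 ✓
6 windows satisfy the condition.

6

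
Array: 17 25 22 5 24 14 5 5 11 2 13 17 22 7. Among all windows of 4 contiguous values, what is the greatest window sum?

(17, 25, 22, 5) → sum 69
(25, 22, 5, 24) → sum 76
(22, 5, 24, 14) → sum 65
(5, 24, 14, 5) → sum 48
(24, 14, 5, 5) → sum 48
(14, 5, 5, 11) → sum 35
(5, 5, 11, 2) → sum 23
(5, 11, 2, 13) → sum 31
(11, 2, 13, 17) → sum 43
(2, 13, 17, 22) → sum 54
(13, 17, 22, 7) → sum 59
Greatest of these is 76.

76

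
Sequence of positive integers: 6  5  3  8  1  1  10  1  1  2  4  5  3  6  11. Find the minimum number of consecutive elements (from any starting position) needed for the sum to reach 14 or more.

2

Extend right; whenever the sum reaches 14, record the length and shrink from the left:
add 6: running sum 6 < 14
add 5: running sum 11 < 14
add 3: shortest ending here [6, 5, 3] sum 14, len 3
add 8: shortest ending here [5, 3, 8] sum 16, len 3
add 1: shortest ending here [5, 3, 8, 1] sum 17, len 4
add 1: shortest ending here [5, 3, 8, 1, 1] sum 18, len 5
add 10: shortest ending here [8, 1, 1, 10] sum 20, len 4
add 1: shortest ending here [8, 1, 1, 10, 1] sum 21, len 5
add 1: shortest ending here [1, 1, 10, 1, 1] sum 14, len 5
add 2: shortest ending here [10, 1, 1, 2] sum 14, len 4
add 4: shortest ending here [10, 1, 1, 2, 4] sum 18, len 5
add 5: shortest ending here [10, 1, 1, 2, 4, 5] sum 23, len 6
add 3: shortest ending here [2, 4, 5, 3] sum 14, len 4
add 6: shortest ending here [5, 3, 6] sum 14, len 3
add 11: shortest ending here [6, 11] sum 17, len 2
Shortest qualifying length: 2.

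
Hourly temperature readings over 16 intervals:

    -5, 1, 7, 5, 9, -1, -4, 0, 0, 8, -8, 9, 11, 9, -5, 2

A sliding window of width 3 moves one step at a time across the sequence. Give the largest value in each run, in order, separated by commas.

Sliding a size-3 window across the 16 values:
(-5, 1, 7) → max 7
(1, 7, 5) → max 7
(7, 5, 9) → max 9
(5, 9, -1) → max 9
(9, -1, -4) → max 9
(-1, -4, 0) → max 0
(-4, 0, 0) → max 0
(0, 0, 8) → max 8
(0, 8, -8) → max 8
(8, -8, 9) → max 9
(-8, 9, 11) → max 11
(9, 11, 9) → max 11
(11, 9, -5) → max 11
(9, -5, 2) → max 9

7, 7, 9, 9, 9, 0, 0, 8, 8, 9, 11, 11, 11, 9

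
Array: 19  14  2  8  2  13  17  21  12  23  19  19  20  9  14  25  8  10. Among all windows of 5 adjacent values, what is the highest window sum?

94

19 14 2 8 2 → sum 45
14 2 8 2 13 → sum 39
2 8 2 13 17 → sum 42
8 2 13 17 21 → sum 61
2 13 17 21 12 → sum 65
13 17 21 12 23 → sum 86
17 21 12 23 19 → sum 92
21 12 23 19 19 → sum 94
12 23 19 19 20 → sum 93
23 19 19 20 9 → sum 90
19 19 20 9 14 → sum 81
19 20 9 14 25 → sum 87
20 9 14 25 8 → sum 76
9 14 25 8 10 → sum 66
Highest of these is 94.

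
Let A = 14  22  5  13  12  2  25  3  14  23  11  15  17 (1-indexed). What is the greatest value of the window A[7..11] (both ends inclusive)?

Elements at indices 7..11: 25, 3, 14, 23, 11
max(25, 3, 14, 23, 11) = 25

25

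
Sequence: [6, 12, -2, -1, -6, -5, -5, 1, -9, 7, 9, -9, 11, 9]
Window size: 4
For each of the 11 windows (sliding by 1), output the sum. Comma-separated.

15, 3, -14, -17, -15, -18, -6, 8, -2, 18, 20

[6, 12, -2, -1] → sum 15
[12, -2, -1, -6] → sum 3
[-2, -1, -6, -5] → sum -14
[-1, -6, -5, -5] → sum -17
[-6, -5, -5, 1] → sum -15
[-5, -5, 1, -9] → sum -18
[-5, 1, -9, 7] → sum -6
[1, -9, 7, 9] → sum 8
[-9, 7, 9, -9] → sum -2
[7, 9, -9, 11] → sum 18
[9, -9, 11, 9] → sum 20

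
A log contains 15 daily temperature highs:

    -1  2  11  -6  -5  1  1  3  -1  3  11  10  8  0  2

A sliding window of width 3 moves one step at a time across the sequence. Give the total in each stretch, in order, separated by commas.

12, 7, 0, -10, -3, 5, 3, 5, 13, 24, 29, 18, 10

Sliding a size-3 window across the 15 values:
[-1, 2, 11] → sum 12
[2, 11, -6] → sum 7
[11, -6, -5] → sum 0
[-6, -5, 1] → sum -10
[-5, 1, 1] → sum -3
[1, 1, 3] → sum 5
[1, 3, -1] → sum 3
[3, -1, 3] → sum 5
[-1, 3, 11] → sum 13
[3, 11, 10] → sum 24
[11, 10, 8] → sum 29
[10, 8, 0] → sum 18
[8, 0, 2] → sum 10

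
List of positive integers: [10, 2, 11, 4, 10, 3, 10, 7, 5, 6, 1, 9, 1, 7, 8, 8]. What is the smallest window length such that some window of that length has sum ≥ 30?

4

Extend right; whenever the sum reaches 30, record the length and shrink from the left:
add 10: running sum 10 < 30
add 2: running sum 12 < 30
add 11: running sum 23 < 30
add 4: running sum 27 < 30
add 10: shortest ending here [10, 2, 11, 4, 10] sum 37, len 5
add 3: shortest ending here [2, 11, 4, 10, 3] sum 30, len 5
add 10: shortest ending here [11, 4, 10, 3, 10] sum 38, len 5
add 7: shortest ending here [10, 3, 10, 7] sum 30, len 4
add 5: shortest ending here [10, 3, 10, 7, 5] sum 35, len 5
add 6: shortest ending here [3, 10, 7, 5, 6] sum 31, len 5
add 1: shortest ending here [3, 10, 7, 5, 6, 1] sum 32, len 6
add 9: shortest ending here [10, 7, 5, 6, 1, 9] sum 38, len 6
add 1: shortest ending here [10, 7, 5, 6, 1, 9, 1] sum 39, len 7
add 7: shortest ending here [7, 5, 6, 1, 9, 1, 7] sum 36, len 7
add 8: shortest ending here [6, 1, 9, 1, 7, 8] sum 32, len 6
add 8: shortest ending here [9, 1, 7, 8, 8] sum 33, len 5
Shortest qualifying length: 4.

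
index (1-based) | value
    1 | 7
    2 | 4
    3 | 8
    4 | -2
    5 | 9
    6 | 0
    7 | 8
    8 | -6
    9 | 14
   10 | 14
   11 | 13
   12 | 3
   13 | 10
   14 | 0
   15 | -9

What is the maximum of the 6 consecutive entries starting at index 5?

14

Elements at indices 5..10: 9, 0, 8, -6, 14, 14
max(9, 0, 8, -6, 14, 14) = 14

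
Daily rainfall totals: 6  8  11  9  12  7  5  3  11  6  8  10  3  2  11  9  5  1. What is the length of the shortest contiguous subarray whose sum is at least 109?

15

add 6: running sum 6 < 109
add 8: running sum 14 < 109
add 11: running sum 25 < 109
add 9: running sum 34 < 109
add 12: running sum 46 < 109
add 7: running sum 53 < 109
add 5: running sum 58 < 109
add 3: running sum 61 < 109
add 11: running sum 72 < 109
add 6: running sum 78 < 109
add 8: running sum 86 < 109
add 10: running sum 96 < 109
add 3: running sum 99 < 109
add 2: running sum 101 < 109
end 14: [6, 8, 11, 9, 12, 7, 5, 3, 11, 6, 8, 10, 3, 2, 11] sum 112, len 15
end 15: [8, 11, 9, 12, 7, 5, 3, 11, 6, 8, 10, 3, 2, 11, 9] sum 115, len 15
end 16: [11, 9, 12, 7, 5, 3, 11, 6, 8, 10, 3, 2, 11, 9, 5] sum 112, len 15
end 17: [11, 9, 12, 7, 5, 3, 11, 6, 8, 10, 3, 2, 11, 9, 5, 1] sum 113, len 16
Shortest qualifying length: 15.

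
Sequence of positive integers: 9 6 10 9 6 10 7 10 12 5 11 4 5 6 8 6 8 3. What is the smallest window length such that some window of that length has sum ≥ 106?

add 9: running sum 9 < 106
add 6: running sum 15 < 106
add 10: running sum 25 < 106
add 9: running sum 34 < 106
add 6: running sum 40 < 106
add 10: running sum 50 < 106
add 7: running sum 57 < 106
add 10: running sum 67 < 106
add 12: running sum 79 < 106
add 5: running sum 84 < 106
add 11: running sum 95 < 106
add 4: running sum 99 < 106
add 5: running sum 104 < 106
add 6: shortest ending here [9, 6, 10, 9, 6, 10, 7, 10, 12, 5, 11, 4, 5, 6] sum 110, len 14
add 8: shortest ending here [6, 10, 9, 6, 10, 7, 10, 12, 5, 11, 4, 5, 6, 8] sum 109, len 14
add 6: shortest ending here [10, 9, 6, 10, 7, 10, 12, 5, 11, 4, 5, 6, 8, 6] sum 109, len 14
add 8: shortest ending here [9, 6, 10, 7, 10, 12, 5, 11, 4, 5, 6, 8, 6, 8] sum 107, len 14
add 3: shortest ending here [9, 6, 10, 7, 10, 12, 5, 11, 4, 5, 6, 8, 6, 8, 3] sum 110, len 15
Shortest qualifying length: 14.

14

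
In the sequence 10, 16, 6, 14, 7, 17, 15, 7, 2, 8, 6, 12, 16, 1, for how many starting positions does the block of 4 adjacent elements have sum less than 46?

10 16 6 14 → sum 46
16 6 14 7 → sum 43  < 46 ✓
6 14 7 17 → sum 44  < 46 ✓
14 7 17 15 → sum 53
7 17 15 7 → sum 46
17 15 7 2 → sum 41  < 46 ✓
15 7 2 8 → sum 32  < 46 ✓
7 2 8 6 → sum 23  < 46 ✓
2 8 6 12 → sum 28  < 46 ✓
8 6 12 16 → sum 42  < 46 ✓
6 12 16 1 → sum 35  < 46 ✓
8 windows satisfy the condition.

8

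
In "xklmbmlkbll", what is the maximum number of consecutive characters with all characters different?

add x: [x] len 1
add k: [x, k] len 2
add l: [x, k, l] len 3
add m: [x, k, l, m] len 4
add b: [x, k, l, m, b] len 5
add m (repeat m, move left end past it): [b, m] len 2
add l: [b, m, l] len 3
add k: [b, m, l, k] len 4
add b (repeat b, move left end past it): [m, l, k, b] len 4
add l (repeat l, move left end past it): [k, b, l] len 3
add l (repeat l, move left end past it): [l] len 1
Longest all-distinct length: 5.

5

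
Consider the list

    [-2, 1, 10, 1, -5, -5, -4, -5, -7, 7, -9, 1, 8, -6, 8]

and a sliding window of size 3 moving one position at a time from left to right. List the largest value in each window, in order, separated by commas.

-2 1 10 → max 10
1 10 1 → max 10
10 1 -5 → max 10
1 -5 -5 → max 1
-5 -5 -4 → max -4
-5 -4 -5 → max -4
-4 -5 -7 → max -4
-5 -7 7 → max 7
-7 7 -9 → max 7
7 -9 1 → max 7
-9 1 8 → max 8
1 8 -6 → max 8
8 -6 8 → max 8

10, 10, 10, 1, -4, -4, -4, 7, 7, 7, 8, 8, 8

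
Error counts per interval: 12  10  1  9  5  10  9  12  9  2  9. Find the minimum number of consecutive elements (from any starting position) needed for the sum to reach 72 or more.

9

add 12: running sum 12 < 72
add 10: running sum 22 < 72
add 1: running sum 23 < 72
add 9: running sum 32 < 72
add 5: running sum 37 < 72
add 10: running sum 47 < 72
add 9: running sum 56 < 72
add 12: running sum 68 < 72
add 9: shortest ending here [12, 10, 1, 9, 5, 10, 9, 12, 9] sum 77, len 9
add 2: shortest ending here [12, 10, 1, 9, 5, 10, 9, 12, 9, 2] sum 79, len 10
add 9: shortest ending here [10, 1, 9, 5, 10, 9, 12, 9, 2, 9] sum 76, len 10
Shortest qualifying length: 9.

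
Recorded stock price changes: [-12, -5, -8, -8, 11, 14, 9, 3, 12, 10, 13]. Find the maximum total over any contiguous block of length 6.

Each size-6 window and its sum:
-12 -5 -8 -8 11 14 → sum -8
-5 -8 -8 11 14 9 → sum 13
-8 -8 11 14 9 3 → sum 21
-8 11 14 9 3 12 → sum 41
11 14 9 3 12 10 → sum 59
14 9 3 12 10 13 → sum 61
Maximum of these is 61.

61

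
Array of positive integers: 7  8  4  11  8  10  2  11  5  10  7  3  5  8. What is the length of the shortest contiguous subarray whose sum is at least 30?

4

add 7: running sum 7 < 30
add 8: running sum 15 < 30
add 4: running sum 19 < 30
add 11: shortest ending here [7, 8, 4, 11] sum 30, len 4
add 8: shortest ending here [8, 4, 11, 8] sum 31, len 4
add 10: shortest ending here [4, 11, 8, 10] sum 33, len 4
add 2: shortest ending here [11, 8, 10, 2] sum 31, len 4
add 11: shortest ending here [8, 10, 2, 11] sum 31, len 4
add 5: shortest ending here [8, 10, 2, 11, 5] sum 36, len 5
add 10: shortest ending here [10, 2, 11, 5, 10] sum 38, len 5
add 7: shortest ending here [11, 5, 10, 7] sum 33, len 4
add 3: shortest ending here [11, 5, 10, 7, 3] sum 36, len 5
add 5: shortest ending here [5, 10, 7, 3, 5] sum 30, len 5
add 8: shortest ending here [10, 7, 3, 5, 8] sum 33, len 5
Shortest qualifying length: 4.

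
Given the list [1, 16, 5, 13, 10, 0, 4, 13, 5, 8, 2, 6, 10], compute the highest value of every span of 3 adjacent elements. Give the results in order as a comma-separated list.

16, 16, 13, 13, 10, 13, 13, 13, 8, 8, 10

(1, 16, 5) → max 16
(16, 5, 13) → max 16
(5, 13, 10) → max 13
(13, 10, 0) → max 13
(10, 0, 4) → max 10
(0, 4, 13) → max 13
(4, 13, 5) → max 13
(13, 5, 8) → max 13
(5, 8, 2) → max 8
(8, 2, 6) → max 8
(2, 6, 10) → max 10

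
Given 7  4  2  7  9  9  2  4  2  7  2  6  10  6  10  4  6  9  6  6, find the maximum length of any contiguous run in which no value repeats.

[7] len 1
[7, 4] len 2
[7, 4, 2] len 3
[4, 2, 7] len 3
[4, 2, 7, 9] len 4
[9] len 1
[9, 2] len 2
[9, 2, 4] len 3
[4, 2] len 2
[4, 2, 7] len 3
[7, 2] len 2
[7, 2, 6] len 3
[7, 2, 6, 10] len 4
[10, 6] len 2
[6, 10] len 2
[6, 10, 4] len 3
[10, 4, 6] len 3
[10, 4, 6, 9] len 4
[9, 6] len 2
[6] len 1
Longest all-distinct length: 4.

4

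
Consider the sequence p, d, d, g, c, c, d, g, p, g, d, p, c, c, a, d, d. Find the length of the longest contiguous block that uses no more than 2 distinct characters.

3

[p] 1 distinct, len 1
[p, d] 2 distinct, len 2
[p, d, d] 2 distinct, len 3
[d, d, g] 2 distinct, len 3
[g, c] 2 distinct, len 2
[g, c, c] 2 distinct, len 3
[c, c, d] 2 distinct, len 3
[d, g] 2 distinct, len 2
[g, p] 2 distinct, len 2
[g, p, g] 2 distinct, len 3
[g, d] 2 distinct, len 2
[d, p] 2 distinct, len 2
[p, c] 2 distinct, len 2
[p, c, c] 2 distinct, len 3
[c, c, a] 2 distinct, len 3
[a, d] 2 distinct, len 2
[a, d, d] 2 distinct, len 3
Longest length with ≤2 distinct: 3.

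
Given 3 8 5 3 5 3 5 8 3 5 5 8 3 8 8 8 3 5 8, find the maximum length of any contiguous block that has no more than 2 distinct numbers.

6

add 3: window [3] (1 distinct), len 1
add 8: window [3, 8] (2 distinct), len 2
add 5: window [8, 5] (2 distinct), len 2
add 3: window [5, 3] (2 distinct), len 2
add 5: window [5, 3, 5] (2 distinct), len 3
add 3: window [5, 3, 5, 3] (2 distinct), len 4
add 5: window [5, 3, 5, 3, 5] (2 distinct), len 5
add 8: window [5, 8] (2 distinct), len 2
add 3: window [8, 3] (2 distinct), len 2
add 5: window [3, 5] (2 distinct), len 2
add 5: window [3, 5, 5] (2 distinct), len 3
add 8: window [5, 5, 8] (2 distinct), len 3
add 3: window [8, 3] (2 distinct), len 2
add 8: window [8, 3, 8] (2 distinct), len 3
add 8: window [8, 3, 8, 8] (2 distinct), len 4
add 8: window [8, 3, 8, 8, 8] (2 distinct), len 5
add 3: window [8, 3, 8, 8, 8, 3] (2 distinct), len 6
add 5: window [3, 5] (2 distinct), len 2
add 8: window [5, 8] (2 distinct), len 2
Longest length with ≤2 distinct: 6.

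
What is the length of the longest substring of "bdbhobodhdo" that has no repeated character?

4

add b: [b] len 1
add d: [b, d] len 2
add b (repeat b, move left end past it): [d, b] len 2
add h: [d, b, h] len 3
add o: [d, b, h, o] len 4
add b (repeat b, move left end past it): [h, o, b] len 3
add o (repeat o, move left end past it): [b, o] len 2
add d: [b, o, d] len 3
add h: [b, o, d, h] len 4
add d (repeat d, move left end past it): [h, d] len 2
add o: [h, d, o] len 3
Longest all-distinct length: 4.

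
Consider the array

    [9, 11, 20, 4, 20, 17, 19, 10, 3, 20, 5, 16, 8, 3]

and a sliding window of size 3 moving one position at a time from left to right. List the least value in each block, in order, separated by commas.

Sliding a size-3 window across the 14 values:
[9, 11, 20] → min 9
[11, 20, 4] → min 4
[20, 4, 20] → min 4
[4, 20, 17] → min 4
[20, 17, 19] → min 17
[17, 19, 10] → min 10
[19, 10, 3] → min 3
[10, 3, 20] → min 3
[3, 20, 5] → min 3
[20, 5, 16] → min 5
[5, 16, 8] → min 5
[16, 8, 3] → min 3

9, 4, 4, 4, 17, 10, 3, 3, 3, 5, 5, 3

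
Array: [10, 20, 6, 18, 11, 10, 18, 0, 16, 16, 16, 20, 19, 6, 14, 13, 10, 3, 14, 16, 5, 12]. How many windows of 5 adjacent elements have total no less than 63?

9

10 20 6 18 11 → sum 65  ≥ 63 ✓
20 6 18 11 10 → sum 65  ≥ 63 ✓
6 18 11 10 18 → sum 63  ≥ 63 ✓
18 11 10 18 0 → sum 57
11 10 18 0 16 → sum 55
10 18 0 16 16 → sum 60
18 0 16 16 16 → sum 66  ≥ 63 ✓
0 16 16 16 20 → sum 68  ≥ 63 ✓
16 16 16 20 19 → sum 87  ≥ 63 ✓
16 16 20 19 6 → sum 77  ≥ 63 ✓
16 20 19 6 14 → sum 75  ≥ 63 ✓
20 19 6 14 13 → sum 72  ≥ 63 ✓
19 6 14 13 10 → sum 62
6 14 13 10 3 → sum 46
14 13 10 3 14 → sum 54
13 10 3 14 16 → sum 56
10 3 14 16 5 → sum 48
3 14 16 5 12 → sum 50
9 windows satisfy the condition.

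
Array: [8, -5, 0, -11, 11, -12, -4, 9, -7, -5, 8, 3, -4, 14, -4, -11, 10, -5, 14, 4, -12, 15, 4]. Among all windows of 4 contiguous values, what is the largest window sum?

[8, -5, 0, -11] → sum -8
[-5, 0, -11, 11] → sum -5
[0, -11, 11, -12] → sum -12
[-11, 11, -12, -4] → sum -16
[11, -12, -4, 9] → sum 4
[-12, -4, 9, -7] → sum -14
[-4, 9, -7, -5] → sum -7
[9, -7, -5, 8] → sum 5
[-7, -5, 8, 3] → sum -1
[-5, 8, 3, -4] → sum 2
[8, 3, -4, 14] → sum 21
[3, -4, 14, -4] → sum 9
[-4, 14, -4, -11] → sum -5
[14, -4, -11, 10] → sum 9
[-4, -11, 10, -5] → sum -10
[-11, 10, -5, 14] → sum 8
[10, -5, 14, 4] → sum 23
[-5, 14, 4, -12] → sum 1
[14, 4, -12, 15] → sum 21
[4, -12, 15, 4] → sum 11
Largest of these is 23.

23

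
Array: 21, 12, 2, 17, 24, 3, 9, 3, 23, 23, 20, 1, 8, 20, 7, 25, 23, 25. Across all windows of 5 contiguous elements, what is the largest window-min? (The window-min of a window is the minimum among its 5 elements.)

7

Window mins for each of the 14 positions:
21 12 2 17 24 → min 2
12 2 17 24 3 → min 2
2 17 24 3 9 → min 2
17 24 3 9 3 → min 3
24 3 9 3 23 → min 3
3 9 3 23 23 → min 3
9 3 23 23 20 → min 3
3 23 23 20 1 → min 1
23 23 20 1 8 → min 1
23 20 1 8 20 → min 1
20 1 8 20 7 → min 1
1 8 20 7 25 → min 1
8 20 7 25 23 → min 7
20 7 25 23 25 → min 7
Largest of these is 7.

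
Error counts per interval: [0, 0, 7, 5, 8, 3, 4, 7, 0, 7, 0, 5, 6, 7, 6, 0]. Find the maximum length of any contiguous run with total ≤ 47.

12

Extend to the right; shrink from the left whenever the sum exceeds 47:
add 0: [0] sum 0, len 1
add 0: [0, 0] sum 0, len 2
add 7: [0, 0, 7] sum 7, len 3
add 5: [0, 0, 7, 5] sum 12, len 4
add 8: [0, 0, 7, 5, 8] sum 20, len 5
add 3: [0, 0, 7, 5, 8, 3] sum 23, len 6
add 4: [0, 0, 7, 5, 8, 3, 4] sum 27, len 7
add 7: [0, 0, 7, 5, 8, 3, 4, 7] sum 34, len 8
add 0: [0, 0, 7, 5, 8, 3, 4, 7, 0] sum 34, len 9
add 7: [0, 0, 7, 5, 8, 3, 4, 7, 0, 7] sum 41, len 10
add 0: [0, 0, 7, 5, 8, 3, 4, 7, 0, 7, 0] sum 41, len 11
add 5: [0, 0, 7, 5, 8, 3, 4, 7, 0, 7, 0, 5] sum 46, len 12
add 6: [5, 8, 3, 4, 7, 0, 7, 0, 5, 6] sum 45, len 10
add 7: [8, 3, 4, 7, 0, 7, 0, 5, 6, 7] sum 47, len 10
add 6: [3, 4, 7, 0, 7, 0, 5, 6, 7, 6] sum 45, len 10
add 0: [3, 4, 7, 0, 7, 0, 5, 6, 7, 6, 0] sum 45, len 11
Longest length seen: 12.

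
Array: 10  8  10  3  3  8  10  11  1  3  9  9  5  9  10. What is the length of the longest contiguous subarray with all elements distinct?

6

[10] len 1
[10, 8] len 2
[8, 10] len 2
[8, 10, 3] len 3
[3] len 1
[3, 8] len 2
[3, 8, 10] len 3
[3, 8, 10, 11] len 4
[3, 8, 10, 11, 1] len 5
[8, 10, 11, 1, 3] len 5
[8, 10, 11, 1, 3, 9] len 6
[9] len 1
[9, 5] len 2
[5, 9] len 2
[5, 9, 10] len 3
Longest all-distinct length: 6.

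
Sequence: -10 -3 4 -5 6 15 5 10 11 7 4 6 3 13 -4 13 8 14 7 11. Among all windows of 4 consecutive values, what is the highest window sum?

42

Window sums for each of the 17 positions:
[-10, -3, 4, -5] → sum -14
[-3, 4, -5, 6] → sum 2
[4, -5, 6, 15] → sum 20
[-5, 6, 15, 5] → sum 21
[6, 15, 5, 10] → sum 36
[15, 5, 10, 11] → sum 41
[5, 10, 11, 7] → sum 33
[10, 11, 7, 4] → sum 32
[11, 7, 4, 6] → sum 28
[7, 4, 6, 3] → sum 20
[4, 6, 3, 13] → sum 26
[6, 3, 13, -4] → sum 18
[3, 13, -4, 13] → sum 25
[13, -4, 13, 8] → sum 30
[-4, 13, 8, 14] → sum 31
[13, 8, 14, 7] → sum 42
[8, 14, 7, 11] → sum 40
Highest of these is 42.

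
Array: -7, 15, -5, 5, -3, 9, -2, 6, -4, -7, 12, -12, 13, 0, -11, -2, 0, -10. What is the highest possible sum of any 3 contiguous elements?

-7 15 -5 → sum 3
15 -5 5 → sum 15
-5 5 -3 → sum -3
5 -3 9 → sum 11
-3 9 -2 → sum 4
9 -2 6 → sum 13
-2 6 -4 → sum 0
6 -4 -7 → sum -5
-4 -7 12 → sum 1
-7 12 -12 → sum -7
12 -12 13 → sum 13
-12 13 0 → sum 1
13 0 -11 → sum 2
0 -11 -2 → sum -13
-11 -2 0 → sum -13
-2 0 -10 → sum -12
Highest of these is 15.

15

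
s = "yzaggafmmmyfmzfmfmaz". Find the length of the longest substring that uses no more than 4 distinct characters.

[y] 1 distinct, len 1
[y, z] 2 distinct, len 2
[y, z, a] 3 distinct, len 3
[y, z, a, g] 4 distinct, len 4
[y, z, a, g, g] 4 distinct, len 5
[y, z, a, g, g, a] 4 distinct, len 6
[z, a, g, g, a, f] 4 distinct, len 6
[a, g, g, a, f, m] 4 distinct, len 6
[a, g, g, a, f, m, m] 4 distinct, len 7
[a, g, g, a, f, m, m, m] 4 distinct, len 8
[a, f, m, m, m, y] 4 distinct, len 6
[a, f, m, m, m, y, f] 4 distinct, len 7
[a, f, m, m, m, y, f, m] 4 distinct, len 8
[f, m, m, m, y, f, m, z] 4 distinct, len 8
[f, m, m, m, y, f, m, z, f] 4 distinct, len 9
[f, m, m, m, y, f, m, z, f, m] 4 distinct, len 10
[f, m, m, m, y, f, m, z, f, m, f] 4 distinct, len 11
[f, m, m, m, y, f, m, z, f, m, f, m] 4 distinct, len 12
[f, m, z, f, m, f, m, a] 4 distinct, len 8
[f, m, z, f, m, f, m, a, z] 4 distinct, len 9
Longest length with ≤4 distinct: 12.

12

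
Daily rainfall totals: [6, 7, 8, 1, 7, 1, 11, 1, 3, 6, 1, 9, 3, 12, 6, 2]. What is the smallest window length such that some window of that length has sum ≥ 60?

add 6: running sum 6 < 60
add 7: running sum 13 < 60
add 8: running sum 21 < 60
add 1: running sum 22 < 60
add 7: running sum 29 < 60
add 1: running sum 30 < 60
add 11: running sum 41 < 60
add 1: running sum 42 < 60
add 3: running sum 45 < 60
add 6: running sum 51 < 60
add 1: running sum 52 < 60
add 9: shortest ending here [6, 7, 8, 1, 7, 1, 11, 1, 3, 6, 1, 9] sum 61, len 12
add 3: shortest ending here [6, 7, 8, 1, 7, 1, 11, 1, 3, 6, 1, 9, 3] sum 64, len 13
add 12: shortest ending here [8, 1, 7, 1, 11, 1, 3, 6, 1, 9, 3, 12] sum 63, len 12
add 6: shortest ending here [7, 1, 11, 1, 3, 6, 1, 9, 3, 12, 6] sum 60, len 11
add 2: shortest ending here [7, 1, 11, 1, 3, 6, 1, 9, 3, 12, 6, 2] sum 62, len 12
Shortest qualifying length: 11.

11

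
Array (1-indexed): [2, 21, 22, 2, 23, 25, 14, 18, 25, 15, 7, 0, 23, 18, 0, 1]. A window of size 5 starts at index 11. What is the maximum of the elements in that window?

Elements at indices 11..15: 7, 0, 23, 18, 0
max(7, 0, 23, 18, 0) = 23

23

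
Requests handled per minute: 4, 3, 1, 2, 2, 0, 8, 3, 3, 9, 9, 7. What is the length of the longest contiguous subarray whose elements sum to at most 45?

11

Extend to the right; shrink from the left whenever the sum exceeds 45:
[4] sum 4 len 1
[4, 3] sum 7 len 2
[4, 3, 1] sum 8 len 3
[4, 3, 1, 2] sum 10 len 4
[4, 3, 1, 2, 2] sum 12 len 5
[4, 3, 1, 2, 2, 0] sum 12 len 6
[4, 3, 1, 2, 2, 0, 8] sum 20 len 7
[4, 3, 1, 2, 2, 0, 8, 3] sum 23 len 8
[4, 3, 1, 2, 2, 0, 8, 3, 3] sum 26 len 9
[4, 3, 1, 2, 2, 0, 8, 3, 3, 9] sum 35 len 10
[4, 3, 1, 2, 2, 0, 8, 3, 3, 9, 9] sum 44 len 11
[1, 2, 2, 0, 8, 3, 3, 9, 9, 7] sum 44 len 10
Longest length seen: 11.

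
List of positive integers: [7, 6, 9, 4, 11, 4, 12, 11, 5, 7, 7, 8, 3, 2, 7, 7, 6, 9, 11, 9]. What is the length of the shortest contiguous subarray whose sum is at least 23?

2

Extend right; whenever the sum reaches 23, record the length and shrink from the left:
add 7: running sum 7 < 23
add 6: running sum 13 < 23
add 9: running sum 22 < 23
end 3: [7, 6, 9, 4] sum 26, len 4
end 4: [9, 4, 11] sum 24, len 3
end 5: [9, 4, 11, 4] sum 28, len 4
end 6: [11, 4, 12] sum 27, len 3
end 7: [12, 11] sum 23, len 2
end 8: [12, 11, 5] sum 28, len 3
end 9: [11, 5, 7] sum 23, len 3
end 10: [11, 5, 7, 7] sum 30, len 4
end 11: [5, 7, 7, 8] sum 27, len 4
end 12: [7, 7, 8, 3] sum 25, len 4
end 13: [7, 7, 8, 3, 2] sum 27, len 5
end 14: [7, 8, 3, 2, 7] sum 27, len 5
end 15: [8, 3, 2, 7, 7] sum 27, len 5
end 16: [3, 2, 7, 7, 6] sum 25, len 5
end 17: [7, 7, 6, 9] sum 29, len 4
end 18: [6, 9, 11] sum 26, len 3
end 19: [9, 11, 9] sum 29, len 3
Shortest qualifying length: 2.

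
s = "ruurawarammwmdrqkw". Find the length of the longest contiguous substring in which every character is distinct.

6

add r: [r] len 1
add u: [r, u] len 2
add u (repeat u, move left end past it): [u] len 1
add r: [u, r] len 2
add a: [u, r, a] len 3
add w: [u, r, a, w] len 4
add a (repeat a, move left end past it): [w, a] len 2
add r: [w, a, r] len 3
add a (repeat a, move left end past it): [r, a] len 2
add m: [r, a, m] len 3
add m (repeat m, move left end past it): [m] len 1
add w: [m, w] len 2
add m (repeat m, move left end past it): [w, m] len 2
add d: [w, m, d] len 3
add r: [w, m, d, r] len 4
add q: [w, m, d, r, q] len 5
add k: [w, m, d, r, q, k] len 6
add w (repeat w, move left end past it): [m, d, r, q, k, w] len 6
Longest all-distinct length: 6.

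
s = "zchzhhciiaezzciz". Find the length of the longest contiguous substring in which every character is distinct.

[z] len 1
[z, c] len 2
[z, c, h] len 3
[c, h, z] len 3
[z, h] len 2
[h] len 1
[h, c] len 2
[h, c, i] len 3
[i] len 1
[i, a] len 2
[i, a, e] len 3
[i, a, e, z] len 4
[z] len 1
[z, c] len 2
[z, c, i] len 3
[c, i, z] len 3
Longest all-distinct length: 4.

4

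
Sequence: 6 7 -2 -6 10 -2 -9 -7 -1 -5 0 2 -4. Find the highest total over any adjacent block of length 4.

9

(6, 7, -2, -6) → sum 5
(7, -2, -6, 10) → sum 9
(-2, -6, 10, -2) → sum 0
(-6, 10, -2, -9) → sum -7
(10, -2, -9, -7) → sum -8
(-2, -9, -7, -1) → sum -19
(-9, -7, -1, -5) → sum -22
(-7, -1, -5, 0) → sum -13
(-1, -5, 0, 2) → sum -4
(-5, 0, 2, -4) → sum -7
Highest of these is 9.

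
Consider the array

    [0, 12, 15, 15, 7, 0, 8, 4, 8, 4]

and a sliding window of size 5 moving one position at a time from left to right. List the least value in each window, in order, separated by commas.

0, 0, 0, 0, 0, 0

0 12 15 15 7 → min 0
12 15 15 7 0 → min 0
15 15 7 0 8 → min 0
15 7 0 8 4 → min 0
7 0 8 4 8 → min 0
0 8 4 8 4 → min 0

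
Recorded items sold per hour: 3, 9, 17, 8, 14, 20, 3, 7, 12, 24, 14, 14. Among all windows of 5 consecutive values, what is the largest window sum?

71

Window sums for each of the 8 positions:
[3, 9, 17, 8, 14] → sum 51
[9, 17, 8, 14, 20] → sum 68
[17, 8, 14, 20, 3] → sum 62
[8, 14, 20, 3, 7] → sum 52
[14, 20, 3, 7, 12] → sum 56
[20, 3, 7, 12, 24] → sum 66
[3, 7, 12, 24, 14] → sum 60
[7, 12, 24, 14, 14] → sum 71
Largest of these is 71.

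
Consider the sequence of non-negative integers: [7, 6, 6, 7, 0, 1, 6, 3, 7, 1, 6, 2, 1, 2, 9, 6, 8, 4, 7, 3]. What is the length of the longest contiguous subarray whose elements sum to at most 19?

→ 7: sum 7, len 1
→ 6: sum 13, len 2
→ 6: sum 19, len 3
→ 7 (dropped 7): sum 19, len 3
→ 0: sum 19, len 4
→ 1 (dropped 6): sum 14, len 4
→ 6 (dropped 6): sum 14, len 4
→ 3: sum 17, len 5
→ 7 (dropped 7): sum 17, len 5
→ 1: sum 18, len 6
→ 6 (dropped 0, 1, 6): sum 17, len 4
→ 2: sum 19, len 5
→ 1 (dropped 3): sum 17, len 5
→ 2: sum 19, len 6
→ 9 (dropped 7, 1, 6): sum 14, len 4
→ 6 (dropped 2): sum 18, len 4
→ 8 (dropped 1, 2, 9): sum 14, len 2
→ 4: sum 18, len 3
→ 7 (dropped 6): sum 19, len 3
→ 3 (dropped 8): sum 14, len 3
Longest length seen: 6.

6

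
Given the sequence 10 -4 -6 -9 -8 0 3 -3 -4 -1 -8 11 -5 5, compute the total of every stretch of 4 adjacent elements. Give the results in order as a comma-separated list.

[10, -4, -6, -9] → sum -9
[-4, -6, -9, -8] → sum -27
[-6, -9, -8, 0] → sum -23
[-9, -8, 0, 3] → sum -14
[-8, 0, 3, -3] → sum -8
[0, 3, -3, -4] → sum -4
[3, -3, -4, -1] → sum -5
[-3, -4, -1, -8] → sum -16
[-4, -1, -8, 11] → sum -2
[-1, -8, 11, -5] → sum -3
[-8, 11, -5, 5] → sum 3

-9, -27, -23, -14, -8, -4, -5, -16, -2, -3, 3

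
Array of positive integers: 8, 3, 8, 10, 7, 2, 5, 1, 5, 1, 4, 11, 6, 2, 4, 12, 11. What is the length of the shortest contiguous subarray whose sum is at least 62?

add 8: running sum 8 < 62
add 3: running sum 11 < 62
add 8: running sum 19 < 62
add 10: running sum 29 < 62
add 7: running sum 36 < 62
add 2: running sum 38 < 62
add 5: running sum 43 < 62
add 1: running sum 44 < 62
add 5: running sum 49 < 62
add 1: running sum 50 < 62
add 4: running sum 54 < 62
end 11: [8, 3, 8, 10, 7, 2, 5, 1, 5, 1, 4, 11] sum 65, len 12
end 12: [3, 8, 10, 7, 2, 5, 1, 5, 1, 4, 11, 6] sum 63, len 12
end 13: [8, 10, 7, 2, 5, 1, 5, 1, 4, 11, 6, 2] sum 62, len 12
end 14: [8, 10, 7, 2, 5, 1, 5, 1, 4, 11, 6, 2, 4] sum 66, len 13
end 15: [10, 7, 2, 5, 1, 5, 1, 4, 11, 6, 2, 4, 12] sum 70, len 13
end 16: [5, 1, 5, 1, 4, 11, 6, 2, 4, 12, 11] sum 62, len 11
Shortest qualifying length: 11.

11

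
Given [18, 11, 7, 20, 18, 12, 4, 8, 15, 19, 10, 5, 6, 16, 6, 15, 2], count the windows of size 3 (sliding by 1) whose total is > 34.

7

18 11 7 → sum 36  > 34 ✓
11 7 20 → sum 38  > 34 ✓
7 20 18 → sum 45  > 34 ✓
20 18 12 → sum 50  > 34 ✓
18 12 4 → sum 34
12 4 8 → sum 24
4 8 15 → sum 27
8 15 19 → sum 42  > 34 ✓
15 19 10 → sum 44  > 34 ✓
19 10 5 → sum 34
10 5 6 → sum 21
5 6 16 → sum 27
6 16 6 → sum 28
16 6 15 → sum 37  > 34 ✓
6 15 2 → sum 23
7 windows satisfy the condition.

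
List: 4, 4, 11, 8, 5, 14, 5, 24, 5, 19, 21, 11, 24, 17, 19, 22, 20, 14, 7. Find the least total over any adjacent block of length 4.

27

Each size-4 window and its sum:
4 4 11 8 → sum 27
4 11 8 5 → sum 28
11 8 5 14 → sum 38
8 5 14 5 → sum 32
5 14 5 24 → sum 48
14 5 24 5 → sum 48
5 24 5 19 → sum 53
24 5 19 21 → sum 69
5 19 21 11 → sum 56
19 21 11 24 → sum 75
21 11 24 17 → sum 73
11 24 17 19 → sum 71
24 17 19 22 → sum 82
17 19 22 20 → sum 78
19 22 20 14 → sum 75
22 20 14 7 → sum 63
Least of these is 27.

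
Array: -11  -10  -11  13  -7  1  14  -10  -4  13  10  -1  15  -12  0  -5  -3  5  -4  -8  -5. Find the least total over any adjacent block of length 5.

-26

[-11, -10, -11, 13, -7] → sum -26
[-10, -11, 13, -7, 1] → sum -14
[-11, 13, -7, 1, 14] → sum 10
[13, -7, 1, 14, -10] → sum 11
[-7, 1, 14, -10, -4] → sum -6
[1, 14, -10, -4, 13] → sum 14
[14, -10, -4, 13, 10] → sum 23
[-10, -4, 13, 10, -1] → sum 8
[-4, 13, 10, -1, 15] → sum 33
[13, 10, -1, 15, -12] → sum 25
[10, -1, 15, -12, 0] → sum 12
[-1, 15, -12, 0, -5] → sum -3
[15, -12, 0, -5, -3] → sum -5
[-12, 0, -5, -3, 5] → sum -15
[0, -5, -3, 5, -4] → sum -7
[-5, -3, 5, -4, -8] → sum -15
[-3, 5, -4, -8, -5] → sum -15
Least of these is -26.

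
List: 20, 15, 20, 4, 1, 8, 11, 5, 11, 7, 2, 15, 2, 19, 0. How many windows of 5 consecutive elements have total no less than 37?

8

20 15 20 4 1 → sum 60  ≥ 37 ✓
15 20 4 1 8 → sum 48  ≥ 37 ✓
20 4 1 8 11 → sum 44  ≥ 37 ✓
4 1 8 11 5 → sum 29
1 8 11 5 11 → sum 36
8 11 5 11 7 → sum 42  ≥ 37 ✓
11 5 11 7 2 → sum 36
5 11 7 2 15 → sum 40  ≥ 37 ✓
11 7 2 15 2 → sum 37  ≥ 37 ✓
7 2 15 2 19 → sum 45  ≥ 37 ✓
2 15 2 19 0 → sum 38  ≥ 37 ✓
8 windows satisfy the condition.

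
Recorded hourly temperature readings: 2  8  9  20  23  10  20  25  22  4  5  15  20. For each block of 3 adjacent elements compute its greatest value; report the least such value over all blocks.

9

Each size-3 window and its max:
(2, 8, 9) → max 9
(8, 9, 20) → max 20
(9, 20, 23) → max 23
(20, 23, 10) → max 23
(23, 10, 20) → max 23
(10, 20, 25) → max 25
(20, 25, 22) → max 25
(25, 22, 4) → max 25
(22, 4, 5) → max 22
(4, 5, 15) → max 15
(5, 15, 20) → max 20
Least of these is 9.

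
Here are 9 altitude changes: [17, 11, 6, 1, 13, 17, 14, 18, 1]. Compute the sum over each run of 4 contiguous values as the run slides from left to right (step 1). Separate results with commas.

35, 31, 37, 45, 62, 50

Sliding a size-4 window across the 9 values:
17 11 6 1 → sum 35
11 6 1 13 → sum 31
6 1 13 17 → sum 37
1 13 17 14 → sum 45
13 17 14 18 → sum 62
17 14 18 1 → sum 50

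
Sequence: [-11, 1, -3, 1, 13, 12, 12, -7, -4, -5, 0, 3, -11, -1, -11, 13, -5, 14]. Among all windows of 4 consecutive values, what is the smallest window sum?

-20

(-11, 1, -3, 1) → sum -12
(1, -3, 1, 13) → sum 12
(-3, 1, 13, 12) → sum 23
(1, 13, 12, 12) → sum 38
(13, 12, 12, -7) → sum 30
(12, 12, -7, -4) → sum 13
(12, -7, -4, -5) → sum -4
(-7, -4, -5, 0) → sum -16
(-4, -5, 0, 3) → sum -6
(-5, 0, 3, -11) → sum -13
(0, 3, -11, -1) → sum -9
(3, -11, -1, -11) → sum -20
(-11, -1, -11, 13) → sum -10
(-1, -11, 13, -5) → sum -4
(-11, 13, -5, 14) → sum 11
Smallest of these is -20.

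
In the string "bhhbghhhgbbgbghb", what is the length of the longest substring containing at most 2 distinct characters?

6

Extend right; when distinct count exceeds 2, shrink from the left:
[b] 1 distinct, len 1
[b, h] 2 distinct, len 2
[b, h, h] 2 distinct, len 3
[b, h, h, b] 2 distinct, len 4
[b, g] 2 distinct, len 2
[g, h] 2 distinct, len 2
[g, h, h] 2 distinct, len 3
[g, h, h, h] 2 distinct, len 4
[g, h, h, h, g] 2 distinct, len 5
[g, b] 2 distinct, len 2
[g, b, b] 2 distinct, len 3
[g, b, b, g] 2 distinct, len 4
[g, b, b, g, b] 2 distinct, len 5
[g, b, b, g, b, g] 2 distinct, len 6
[g, h] 2 distinct, len 2
[h, b] 2 distinct, len 2
Longest length with ≤2 distinct: 6.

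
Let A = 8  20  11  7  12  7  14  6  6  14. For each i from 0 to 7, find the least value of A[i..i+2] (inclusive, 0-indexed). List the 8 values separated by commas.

8, 7, 7, 7, 7, 6, 6, 6

Sliding a size-3 window across the 10 values:
8 20 11 → min 8
20 11 7 → min 7
11 7 12 → min 7
7 12 7 → min 7
12 7 14 → min 7
7 14 6 → min 6
14 6 6 → min 6
6 6 14 → min 6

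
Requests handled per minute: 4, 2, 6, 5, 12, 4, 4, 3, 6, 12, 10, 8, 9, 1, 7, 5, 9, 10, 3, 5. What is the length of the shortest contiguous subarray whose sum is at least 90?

add 4: running sum 4 < 90
add 2: running sum 6 < 90
add 6: running sum 12 < 90
add 5: running sum 17 < 90
add 12: running sum 29 < 90
add 4: running sum 33 < 90
add 4: running sum 37 < 90
add 3: running sum 40 < 90
add 6: running sum 46 < 90
add 12: running sum 58 < 90
add 10: running sum 68 < 90
add 8: running sum 76 < 90
add 9: running sum 85 < 90
add 1: running sum 86 < 90
add 7: shortest ending here [4, 2, 6, 5, 12, 4, 4, 3, 6, 12, 10, 8, 9, 1, 7] sum 93, len 15
add 5: shortest ending here [6, 5, 12, 4, 4, 3, 6, 12, 10, 8, 9, 1, 7, 5] sum 92, len 14
add 9: shortest ending here [12, 4, 4, 3, 6, 12, 10, 8, 9, 1, 7, 5, 9] sum 90, len 13
add 10: shortest ending here [12, 4, 4, 3, 6, 12, 10, 8, 9, 1, 7, 5, 9, 10] sum 100, len 14
add 3: shortest ending here [4, 4, 3, 6, 12, 10, 8, 9, 1, 7, 5, 9, 10, 3] sum 91, len 14
add 5: shortest ending here [4, 3, 6, 12, 10, 8, 9, 1, 7, 5, 9, 10, 3, 5] sum 92, len 14
Shortest qualifying length: 13.

13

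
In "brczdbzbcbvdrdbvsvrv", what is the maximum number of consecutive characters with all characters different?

5

[b] len 1
[b, r] len 2
[b, r, c] len 3
[b, r, c, z] len 4
[b, r, c, z, d] len 5
[r, c, z, d, b] len 5
[d, b, z] len 3
[z, b] len 2
[z, b, c] len 3
[c, b] len 2
[c, b, v] len 3
[c, b, v, d] len 4
[c, b, v, d, r] len 5
[r, d] len 2
[r, d, b] len 3
[r, d, b, v] len 4
[r, d, b, v, s] len 5
[s, v] len 2
[s, v, r] len 3
[r, v] len 2
Longest all-distinct length: 5.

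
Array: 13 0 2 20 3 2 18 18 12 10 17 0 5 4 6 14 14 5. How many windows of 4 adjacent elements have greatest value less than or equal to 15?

4

13 0 2 20 → max 20
0 2 20 3 → max 20
2 20 3 2 → max 20
20 3 2 18 → max 20
3 2 18 18 → max 18
2 18 18 12 → max 18
18 18 12 10 → max 18
18 12 10 17 → max 18
12 10 17 0 → max 17
10 17 0 5 → max 17
17 0 5 4 → max 17
0 5 4 6 → max 6  ≤ 15 ✓
5 4 6 14 → max 14  ≤ 15 ✓
4 6 14 14 → max 14  ≤ 15 ✓
6 14 14 5 → max 14  ≤ 15 ✓
4 windows satisfy the condition.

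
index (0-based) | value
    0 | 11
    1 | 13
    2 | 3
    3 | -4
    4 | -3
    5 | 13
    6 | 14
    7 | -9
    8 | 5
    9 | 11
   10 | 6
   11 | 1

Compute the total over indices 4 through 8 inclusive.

20

Elements at indices 4..8: -3, 13, 14, -9, 5
sum(-3, 13, 14, -9, 5) = 20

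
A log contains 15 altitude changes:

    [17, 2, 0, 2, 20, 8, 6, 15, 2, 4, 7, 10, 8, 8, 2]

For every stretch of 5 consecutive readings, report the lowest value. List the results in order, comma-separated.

Sliding a size-5 window across the 15 values:
(17, 2, 0, 2, 20) → min 0
(2, 0, 2, 20, 8) → min 0
(0, 2, 20, 8, 6) → min 0
(2, 20, 8, 6, 15) → min 2
(20, 8, 6, 15, 2) → min 2
(8, 6, 15, 2, 4) → min 2
(6, 15, 2, 4, 7) → min 2
(15, 2, 4, 7, 10) → min 2
(2, 4, 7, 10, 8) → min 2
(4, 7, 10, 8, 8) → min 4
(7, 10, 8, 8, 2) → min 2

0, 0, 0, 2, 2, 2, 2, 2, 2, 4, 2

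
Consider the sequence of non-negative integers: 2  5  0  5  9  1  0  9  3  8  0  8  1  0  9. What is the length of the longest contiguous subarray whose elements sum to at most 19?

5

→ 2: sum 2, len 1
→ 5: sum 7, len 2
→ 0: sum 7, len 3
→ 5: sum 12, len 4
→ 9 (dropped 2): sum 19, len 4
→ 1 (dropped 5): sum 15, len 4
→ 0: sum 15, len 5
→ 9 (dropped 0, 5): sum 19, len 4
→ 3 (dropped 9): sum 13, len 4
→ 8 (dropped 1, 0, 9): sum 11, len 2
→ 0: sum 11, len 3
→ 8: sum 19, len 4
→ 1 (dropped 3): sum 17, len 4
→ 0: sum 17, len 5
→ 9 (dropped 8): sum 18, len 5
Longest length seen: 5.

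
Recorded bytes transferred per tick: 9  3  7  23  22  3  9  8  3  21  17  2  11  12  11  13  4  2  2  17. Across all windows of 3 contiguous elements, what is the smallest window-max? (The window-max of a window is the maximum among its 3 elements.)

4

(9, 3, 7) → max 9
(3, 7, 23) → max 23
(7, 23, 22) → max 23
(23, 22, 3) → max 23
(22, 3, 9) → max 22
(3, 9, 8) → max 9
(9, 8, 3) → max 9
(8, 3, 21) → max 21
(3, 21, 17) → max 21
(21, 17, 2) → max 21
(17, 2, 11) → max 17
(2, 11, 12) → max 12
(11, 12, 11) → max 12
(12, 11, 13) → max 13
(11, 13, 4) → max 13
(13, 4, 2) → max 13
(4, 2, 2) → max 4
(2, 2, 17) → max 17
Smallest of these is 4.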